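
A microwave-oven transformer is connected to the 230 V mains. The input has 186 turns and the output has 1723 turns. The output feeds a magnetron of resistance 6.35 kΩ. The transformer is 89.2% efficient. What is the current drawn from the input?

V_out = 230 × 1723/186 = 2130.6 V.
I_out = V_out/R = 2130.6/6350 = 0.33553 A.
P_out = V_out I_out = 2130.6 × 0.33553 = 714.87 W.
P_in = P_out/η = 714.87/0.892 = 801.42 W.
I_in = P_in/V_in = 801.42/230 = 3.48 A.

I_in ≈ 3.48 A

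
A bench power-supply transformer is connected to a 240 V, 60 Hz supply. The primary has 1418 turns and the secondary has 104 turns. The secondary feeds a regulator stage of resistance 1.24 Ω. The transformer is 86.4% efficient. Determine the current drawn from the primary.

I_p ≈ 1.21 A

V_s = 240 × 104/1418 = 17.602 V.
I_s = V_s/R = 17.602/1.24 = 14.195 A.
P_out = V_s I_s = 17.602 × 14.195 = 249.87 W.
P_in = P_out/η = 249.87/0.864 = 289.20 W.
I_p = P_in/V_p = 289.20/240 = 1.21 A.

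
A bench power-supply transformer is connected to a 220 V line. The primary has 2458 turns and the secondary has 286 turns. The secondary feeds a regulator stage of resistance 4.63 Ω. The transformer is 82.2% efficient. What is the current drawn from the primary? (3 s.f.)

I_p ≈ 0.783 A

V_s = 220 × 286/2458 = 25.598 V.
I_s = V_s/R = 25.598/4.63 = 5.5287 A.
P_out = V_s I_s = 25.598 × 5.5287 = 141.52 W.
P_in = P_out/η = 141.52/0.822 = 172.17 W.
I_p = P_in/V_p = 172.17/220 = 0.783 A.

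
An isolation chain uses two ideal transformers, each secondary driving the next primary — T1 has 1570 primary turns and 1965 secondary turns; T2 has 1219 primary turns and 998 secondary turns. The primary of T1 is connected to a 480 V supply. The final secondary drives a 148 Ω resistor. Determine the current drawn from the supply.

Secondary of T1: V = 480.00 × 1965/1570 = 600.76 V.
Secondary of T2: V = 600.76 × 998/1219 = 491.85 V.
I_load = 491.85/148 = 3.3233 A, so P_out = 491.85 × 3.3233 = 1634.6 W.
All ideal ⇒ P_in = P_out, so I_supply = 1634.6/480 = 3.41 A.

I_supply ≈ 3.41 A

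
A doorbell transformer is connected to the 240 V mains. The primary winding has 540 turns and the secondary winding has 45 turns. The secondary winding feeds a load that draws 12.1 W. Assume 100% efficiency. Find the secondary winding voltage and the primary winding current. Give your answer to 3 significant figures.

V_s ≈ 20.0 V, I_p ≈ 0.0504 A

V_s = V_p × N_s/N_p = 240 × 45/540 = 20.000 V.
I_s = P/V_s = 12.1/20.000 = 0.60500 A.
I_p = I_s × N_s/N_p = 0.60500 × 45/540 = 0.0504 A.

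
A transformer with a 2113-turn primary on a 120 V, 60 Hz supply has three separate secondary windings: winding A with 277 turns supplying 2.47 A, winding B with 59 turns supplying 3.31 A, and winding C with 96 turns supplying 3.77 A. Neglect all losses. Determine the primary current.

I_p ≈ 0.588 A

V_A = 120 × 277/2113 = 15.731 V; V_B = 120 × 59/2113 = 3.3507 V; V_C = 120 × 96/2113 = 5.4520 V.
P_out = V_A I_A + V_B I_B + V_C I_C = 15.731×2.47 + 3.3507×3.31 + 5.4520×3.77 = 38.856 + 11.091 + 20.554 = 70.501 W.
Ideal ⇒ P_in = P_out, so I_p = P_out/V_p = 70.501/120 = 0.588 A.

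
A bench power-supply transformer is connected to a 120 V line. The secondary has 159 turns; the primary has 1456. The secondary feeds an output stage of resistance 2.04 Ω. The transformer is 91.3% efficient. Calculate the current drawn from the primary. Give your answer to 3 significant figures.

V_s = 120 × 159/1456 = 13.104 V.
I_s = V_s/R = 13.104/2.04 = 6.4237 A.
P_out = V_s I_s = 13.104 × 6.4237 = 84.179 W.
P_in = P_out/η = 84.179/0.913 = 92.200 W.
I_p = P_in/V_p = 92.200/120 = 0.768 A.

I_p ≈ 0.768 A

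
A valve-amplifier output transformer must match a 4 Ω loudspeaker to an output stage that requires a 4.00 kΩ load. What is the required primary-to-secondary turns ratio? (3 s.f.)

N_p/N_s ≈ 31.6

Z_p/Z_s = (N_p/N_s)², so N_p/N_s = √(4000/4) = √1000 = 31.6.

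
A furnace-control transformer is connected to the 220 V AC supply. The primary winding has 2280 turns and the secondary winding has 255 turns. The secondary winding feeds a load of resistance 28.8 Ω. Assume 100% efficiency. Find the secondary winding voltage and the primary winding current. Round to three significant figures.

V_s ≈ 24.6 V, I_p ≈ 0.0956 A

V_s = V_p × N_s/N_p = 220 × 255/2280 = 24.605 V.
I_s = V_s/R = 24.605/28.8 = 0.85435 A.
I_p = I_s × N_s/N_p = 0.85435 × 255/2280 = 0.0956 A.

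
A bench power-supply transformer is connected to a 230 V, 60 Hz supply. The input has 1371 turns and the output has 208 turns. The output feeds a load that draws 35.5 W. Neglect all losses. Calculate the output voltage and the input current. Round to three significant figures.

V_out ≈ 34.9 V, I_in ≈ 0.154 A

V_out = V_in × N_out/N_in = 230 × 208/1371 = 34.894 V.
I_out = P/V_out = 35.5/34.894 = 1.0174 A.
I_in = I_out × N_out/N_in = 1.0174 × 208/1371 = 0.154 A.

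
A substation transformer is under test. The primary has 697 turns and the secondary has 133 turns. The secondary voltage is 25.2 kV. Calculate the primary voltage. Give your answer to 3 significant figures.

V_p/V_s = N_p/N_s, so V_p = 25200 × 697/133 = 132000 V.

V_p ≈ 132000 V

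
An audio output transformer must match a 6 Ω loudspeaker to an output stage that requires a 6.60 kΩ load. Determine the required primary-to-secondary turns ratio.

N_p/N_s ≈ 33.2

Z_p/Z_s = (N_p/N_s)², so N_p/N_s = √(6600/6) = √1100 = 33.2.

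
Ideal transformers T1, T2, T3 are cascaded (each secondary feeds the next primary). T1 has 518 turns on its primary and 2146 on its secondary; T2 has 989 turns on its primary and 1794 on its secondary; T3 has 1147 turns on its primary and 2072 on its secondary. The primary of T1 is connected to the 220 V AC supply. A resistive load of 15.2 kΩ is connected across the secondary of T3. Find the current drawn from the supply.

I_supply ≈ 2.67 A

After T1: V = 220.00 × 2146/518 = 911.43 V.
After T2: V = 911.43 × 1794/989 = 1653.3 V.
After T3: V = 1653.3 × 2072/1147 = 2986.6 V.
I_load = 2986.6/15200 = 0.19649 A, so P_out = 2986.6 × 0.19649 = 586.82 W.
All ideal ⇒ P_in = P_out, so I_supply = 586.82/220 = 2.67 A.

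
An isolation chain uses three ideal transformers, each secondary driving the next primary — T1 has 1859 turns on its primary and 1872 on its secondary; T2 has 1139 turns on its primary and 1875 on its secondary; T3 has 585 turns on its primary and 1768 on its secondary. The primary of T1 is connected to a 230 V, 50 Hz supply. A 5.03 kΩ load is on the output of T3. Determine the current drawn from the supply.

I_supply ≈ 1.15 A

After T1: V = 230.00 × 1872/1859 = 231.61 V.
After T2: V = 231.61 × 1875/1139 = 381.27 V.
After T3: V = 381.27 × 1768/585 = 1152.3 V.
I_load = 1152.3/5030 = 0.22908 A, so P_out = 1152.3 × 0.22908 = 263.97 W.
All ideal ⇒ P_in = P_out, so I_supply = 263.97/230 = 1.15 A.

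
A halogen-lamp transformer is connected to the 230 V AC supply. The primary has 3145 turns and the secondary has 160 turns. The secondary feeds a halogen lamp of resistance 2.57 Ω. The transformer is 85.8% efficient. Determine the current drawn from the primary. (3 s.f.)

V_s = 230 × 160/3145 = 11.701 V.
I_s = V_s/R = 11.701/2.57 = 4.5530 A.
P_out = V_s I_s = 11.701 × 4.5530 = 53.275 W.
P_in = P_out/η = 53.275/0.858 = 62.092 W.
I_p = P_in/V_p = 62.092/230 = 0.270 A.

I_p ≈ 0.270 A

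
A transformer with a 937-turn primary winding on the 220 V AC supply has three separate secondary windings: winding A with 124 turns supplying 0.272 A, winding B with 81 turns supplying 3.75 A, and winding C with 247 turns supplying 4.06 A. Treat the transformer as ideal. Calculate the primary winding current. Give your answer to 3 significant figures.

I_p ≈ 1.43 A

V_A = 220 × 124/937 = 29.114 V; V_B = 220 × 81/937 = 19.018 V; V_C = 220 × 247/937 = 57.994 V.
P_out = V_A I_A + V_B I_B + V_C I_C = 29.114×0.272 + 19.018×3.75 + 57.994×4.06 = 7.9191 + 71.318 + 235.45 = 314.69 W.
Ideal ⇒ P_in = P_out, so I_p = P_out/V_p = 314.69/220 = 1.43 A.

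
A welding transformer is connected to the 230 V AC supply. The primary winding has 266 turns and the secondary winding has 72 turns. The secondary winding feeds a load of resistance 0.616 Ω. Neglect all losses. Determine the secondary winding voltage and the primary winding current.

V_s = V_p × N_s/N_p = 230 × 72/266 = 62.256 V.
I_s = V_s/R = 62.256/0.616 = 101.06 A.
I_p = I_s × N_s/N_p = 101.06 × 72/266 = 27.4 A.

V_s ≈ 62.3 V, I_p ≈ 27.4 A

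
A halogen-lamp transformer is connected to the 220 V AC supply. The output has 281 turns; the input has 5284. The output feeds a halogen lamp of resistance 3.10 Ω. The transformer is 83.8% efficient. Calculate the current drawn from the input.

I_in ≈ 0.239 A

V_out = 220 × 281/5284 = 11.699 V.
I_out = V_out/R = 11.699/3.10 = 3.7740 A.
P_out = V_out I_out = 11.699 × 3.7740 = 44.154 W.
P_in = P_out/η = 44.154/0.838 = 52.690 W.
I_in = P_in/V_in = 52.690/220 = 0.239 A.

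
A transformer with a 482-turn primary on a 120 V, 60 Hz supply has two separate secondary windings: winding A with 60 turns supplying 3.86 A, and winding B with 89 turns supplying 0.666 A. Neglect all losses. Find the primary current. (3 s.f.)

I_p ≈ 0.603 A

V_A = 120 × 60/482 = 14.938 V; V_B = 120 × 89/482 = 22.158 V.
P_out = V_A I_A + V_B I_B = 14.938×3.86 + 22.158×0.666 = 57.660 + 14.757 = 72.417 W.
Ideal ⇒ P_in = P_out, so I_p = P_out/V_p = 72.417/120 = 0.603 A.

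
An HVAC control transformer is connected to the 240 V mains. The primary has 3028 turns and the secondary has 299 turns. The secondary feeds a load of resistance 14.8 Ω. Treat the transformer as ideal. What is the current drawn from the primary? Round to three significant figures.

I_p ≈ 0.158 A

V_s = V_p × N_s/N_p = 240 × 299/3028 = 23.699 V.
I_s = V_s/R = 23.699/14.8 = 1.6013 A.
For an ideal transformer I_p N_p = I_s N_s, so I_p = 1.6013 × 299/3028 = 0.158 A.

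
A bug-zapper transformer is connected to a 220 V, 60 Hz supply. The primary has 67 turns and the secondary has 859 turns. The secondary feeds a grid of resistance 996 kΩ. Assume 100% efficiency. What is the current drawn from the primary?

V_s = V_p × N_s/N_p = 220 × 859/67 = 2820.6 V.
I_s = V_s/R = 2820.6/996000 = 0.0028319 A.
For an ideal transformer I_p N_p = I_s N_s, so I_p = 0.0028319 × 859/67 = 0.0363 A.

I_p ≈ 0.0363 A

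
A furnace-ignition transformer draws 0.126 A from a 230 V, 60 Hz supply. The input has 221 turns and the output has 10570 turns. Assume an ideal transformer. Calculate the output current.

I_out ≈ 0.00263 A

I_out/I_in = N_in/N_out, so I_out = 0.126 × 221/10570 = 0.00263 A.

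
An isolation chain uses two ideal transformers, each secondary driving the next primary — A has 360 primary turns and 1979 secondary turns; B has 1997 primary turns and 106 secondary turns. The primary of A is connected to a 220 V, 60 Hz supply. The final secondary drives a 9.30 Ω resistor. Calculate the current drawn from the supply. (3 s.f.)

After A: V = 220.00 × 1979/360 = 1209.4 V.
After B: V = 1209.4 × 106/1997 = 64.194 V.
I_load = 64.194/9.30 = 6.9026 A, so P_out = 64.194 × 6.9026 = 443.10 W.
All ideal ⇒ P_in = P_out, so I_supply = 443.10/220 = 2.01 A.

I_supply ≈ 2.01 A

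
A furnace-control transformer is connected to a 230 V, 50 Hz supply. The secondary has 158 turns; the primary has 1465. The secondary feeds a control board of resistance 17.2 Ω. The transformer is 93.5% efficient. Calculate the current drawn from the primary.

V_s = 230 × 158/1465 = 24.805 V.
I_s = V_s/R = 24.805/17.2 = 1.4422 A.
P_out = V_s I_s = 24.805 × 1.4422 = 35.774 W.
P_in = P_out/η = 35.774/0.935 = 38.261 W.
I_p = P_in/V_p = 38.261/230 = 0.166 A.

I_p ≈ 0.166 A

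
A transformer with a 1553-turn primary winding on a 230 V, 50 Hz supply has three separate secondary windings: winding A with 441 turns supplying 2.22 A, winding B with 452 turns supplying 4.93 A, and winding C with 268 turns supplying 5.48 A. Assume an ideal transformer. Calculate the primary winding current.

V_A = 230 × 441/1553 = 65.312 V; V_B = 230 × 452/1553 = 66.941 V; V_C = 230 × 268/1553 = 39.691 V.
P_out = V_A I_A + V_B I_B + V_C I_C = 65.312×2.22 + 66.941×4.93 + 39.691×5.48 = 144.99 + 330.02 + 217.51 = 692.52 W.
Ideal ⇒ P_in = P_out, so I_p = P_out/V_p = 692.52/230 = 3.01 A.

I_p ≈ 3.01 A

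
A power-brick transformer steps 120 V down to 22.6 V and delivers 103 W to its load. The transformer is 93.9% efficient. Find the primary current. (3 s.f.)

P_in = P_out/η = 103/0.939 = 109.69 W.
I_p = P_in/V_p = 109.69/120 = 0.914 A.

I_p ≈ 0.914 A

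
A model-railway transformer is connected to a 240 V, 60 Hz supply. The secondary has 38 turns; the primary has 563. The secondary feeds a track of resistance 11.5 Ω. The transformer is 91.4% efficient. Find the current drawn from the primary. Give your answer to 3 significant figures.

V_s = 240 × 38/563 = 16.199 V.
I_s = V_s/R = 16.199/11.5 = 1.4086 A.
P_out = V_s I_s = 16.199 × 1.4086 = 22.818 W.
P_in = P_out/η = 22.818/0.914 = 24.965 W.
I_p = P_in/V_p = 24.965/240 = 0.104 A.

I_p ≈ 0.104 A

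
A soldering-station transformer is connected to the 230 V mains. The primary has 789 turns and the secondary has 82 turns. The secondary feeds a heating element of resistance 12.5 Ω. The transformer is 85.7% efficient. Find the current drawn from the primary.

V_s = 230 × 82/789 = 23.904 V.
I_s = V_s/R = 23.904/12.5 = 1.9123 A.
P_out = V_s I_s = 23.904 × 1.9123 = 45.711 W.
P_in = P_out/η = 45.711/0.857 = 53.338 W.
I_p = P_in/V_p = 53.338/230 = 0.232 A.

I_p ≈ 0.232 A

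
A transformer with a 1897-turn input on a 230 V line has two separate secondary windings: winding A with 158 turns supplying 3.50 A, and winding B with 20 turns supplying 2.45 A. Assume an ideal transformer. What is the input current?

I_in ≈ 0.317 A

V_A = 230 × 158/1897 = 19.157 V; V_B = 230 × 20/1897 = 2.4249 V.
P_out = V_A I_A + V_B I_B = 19.157×3.50 + 2.4249×2.45 = 67.048 + 5.9410 = 72.989 W.
Ideal ⇒ P_in = P_out, so I_in = P_out/V_in = 72.989/230 = 0.317 A.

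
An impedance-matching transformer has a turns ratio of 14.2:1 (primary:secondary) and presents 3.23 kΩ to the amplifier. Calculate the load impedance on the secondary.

Z_s ≈ 16.0 Ω

Z_s = Z_p/(N_p/N_s)² = 3230/14.2² = 16.0 Ω.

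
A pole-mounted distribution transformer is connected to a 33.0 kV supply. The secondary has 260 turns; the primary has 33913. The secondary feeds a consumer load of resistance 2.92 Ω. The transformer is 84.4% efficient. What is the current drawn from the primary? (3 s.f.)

I_p ≈ 0.787 A

V_s = 33000 × 260/33913 = 253.00 V.
I_s = V_s/R = 253.00/2.92 = 86.644 A.
P_out = V_s I_s = 253.00 × 86.644 = 21921 W.
P_in = P_out/η = 21921/0.844 = 25973 W.
I_p = P_in/V_p = 25973/33000 = 0.787 A.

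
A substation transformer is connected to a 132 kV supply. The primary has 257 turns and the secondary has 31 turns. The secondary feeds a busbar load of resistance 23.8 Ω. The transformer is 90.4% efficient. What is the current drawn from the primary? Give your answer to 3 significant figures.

V_s = 132000 × 31/257 = 15922 V.
I_s = V_s/R = 15922/23.8 = 669.00 A.
P_out = V_s I_s = 15922 × 669.00 = 1.0652×10^7 W.
P_in = P_out/η = 1.0652×10^7/0.904 = 1.1783×10^7 W.
I_p = P_in/V_p = 1.1783×10^7/132000 = 89.3 A.

I_p ≈ 89.3 A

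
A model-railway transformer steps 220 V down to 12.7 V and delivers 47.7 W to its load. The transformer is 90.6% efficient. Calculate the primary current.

I_p ≈ 0.239 A

P_in = P_out/η = 47.7/0.906 = 52.649 W.
I_p = P_in/V_p = 52.649/220 = 0.239 A.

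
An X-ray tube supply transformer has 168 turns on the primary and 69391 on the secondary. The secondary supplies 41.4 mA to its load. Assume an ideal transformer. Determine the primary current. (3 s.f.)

I_p ≈ 17.1 A

For an ideal transformer I_p/I_s = N_s/N_p, so I_p = 0.0414 × 69391/168 = 17.1 A.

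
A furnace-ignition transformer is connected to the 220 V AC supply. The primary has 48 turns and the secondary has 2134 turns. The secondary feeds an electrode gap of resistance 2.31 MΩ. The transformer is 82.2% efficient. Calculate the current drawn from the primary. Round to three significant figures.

V_s = 220 × 2134/48 = 9780.8 V.
I_s = V_s/R = 9780.8/(2.31×10^6) = 0.0042341 A.
P_out = V_s I_s = 9780.8 × 0.0042341 = 41.413 W.
P_in = P_out/η = 41.413/0.822 = 50.381 W.
I_p = P_in/V_p = 50.381/220 = 0.229 A.

I_p ≈ 0.229 A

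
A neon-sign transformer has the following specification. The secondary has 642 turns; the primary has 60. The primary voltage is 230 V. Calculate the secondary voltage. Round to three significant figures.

V_s ≈ 2460 V

V_s/V_p = N_s/N_p, so V_s = 230 × 642/60 = 2460 V.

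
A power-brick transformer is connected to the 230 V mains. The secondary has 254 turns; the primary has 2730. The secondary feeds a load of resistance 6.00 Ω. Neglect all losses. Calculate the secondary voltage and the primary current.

V_s = V_p × N_s/N_p = 230 × 254/2730 = 21.399 V.
I_s = V_s/R = 21.399/6.00 = 3.5665 A.
I_p = I_s × N_s/N_p = 3.5665 × 254/2730 = 0.332 A.

V_s ≈ 21.4 V, I_p ≈ 0.332 A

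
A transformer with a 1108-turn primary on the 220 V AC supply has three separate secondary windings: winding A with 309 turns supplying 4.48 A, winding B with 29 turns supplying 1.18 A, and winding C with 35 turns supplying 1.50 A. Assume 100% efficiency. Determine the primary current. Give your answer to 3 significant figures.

V_A = 220 × 309/1108 = 61.354 V; V_B = 220 × 29/1108 = 5.7581 V; V_C = 220 × 35/1108 = 6.9495 V.
P_out = V_A I_A + V_B I_B + V_C I_C = 61.354×4.48 + 5.7581×1.18 + 6.9495×1.50 = 274.86 + 6.7946 + 10.424 = 292.08 W.
Ideal ⇒ P_in = P_out, so I_p = P_out/V_p = 292.08/220 = 1.33 A.

I_p ≈ 1.33 A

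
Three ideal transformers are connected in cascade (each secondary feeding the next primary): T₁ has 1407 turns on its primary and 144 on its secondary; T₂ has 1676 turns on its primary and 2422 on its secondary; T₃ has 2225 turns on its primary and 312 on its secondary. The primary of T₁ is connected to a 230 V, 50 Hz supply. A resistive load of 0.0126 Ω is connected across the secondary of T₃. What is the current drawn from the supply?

After T₁: V = 230.00 × 144/1407 = 23.539 V.
After T₂: V = 23.539 × 2422/1676 = 34.017 V.
After T₃: V = 34.017 × 312/2225 = 4.7700 V.
I_load = 4.7700/0.0126 = 378.57 A, so P_out = 4.7700 × 378.57 = 1805.8 W.
All ideal ⇒ P_in = P_out, so I_supply = 1805.8/230 = 7.85 A.

I_supply ≈ 7.85 A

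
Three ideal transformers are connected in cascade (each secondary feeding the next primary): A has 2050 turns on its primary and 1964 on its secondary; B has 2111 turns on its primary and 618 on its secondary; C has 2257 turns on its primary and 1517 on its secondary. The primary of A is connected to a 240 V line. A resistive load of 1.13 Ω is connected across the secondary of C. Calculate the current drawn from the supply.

Secondary of A: V = 240.00 × 1964/2050 = 229.93 V.
Secondary of B: V = 229.93 × 618/2111 = 67.313 V.
Secondary of C: V = 67.313 × 1517/2257 = 45.243 V.
I_load = 45.243/1.13 = 40.038 A, so P_out = 45.243 × 40.038 = 1811.5 W.
All ideal ⇒ P_in = P_out, so I_supply = 1811.5/240 = 7.55 A.

I_supply ≈ 7.55 A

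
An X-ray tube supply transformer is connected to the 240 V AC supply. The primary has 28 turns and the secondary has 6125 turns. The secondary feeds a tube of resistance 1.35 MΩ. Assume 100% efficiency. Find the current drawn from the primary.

V_s = V_p × N_s/N_p = 240 × 6125/28 = 52500 V.
I_s = V_s/R = 52500/(1.35×10^6) = 0.038889 A.
For an ideal transformer I_p N_p = I_s N_s, so I_p = 0.038889 × 6125/28 = 8.51 A.

I_p ≈ 8.51 A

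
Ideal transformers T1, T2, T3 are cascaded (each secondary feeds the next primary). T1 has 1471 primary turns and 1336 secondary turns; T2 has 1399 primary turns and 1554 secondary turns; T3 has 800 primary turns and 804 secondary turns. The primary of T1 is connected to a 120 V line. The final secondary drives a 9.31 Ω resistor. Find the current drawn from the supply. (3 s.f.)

Secondary of T1: V = 120.00 × 1336/1471 = 108.99 V.
Secondary of T2: V = 108.99 × 1554/1399 = 121.06 V.
Secondary of T3: V = 121.06 × 804/800 = 121.67 V.
I_load = 121.67/9.31 = 13.068 A, so P_out = 121.67 × 13.068 = 1590.0 W.
All ideal ⇒ P_in = P_out, so I_supply = 1590.0/120 = 13.3 A.

I_supply ≈ 13.3 A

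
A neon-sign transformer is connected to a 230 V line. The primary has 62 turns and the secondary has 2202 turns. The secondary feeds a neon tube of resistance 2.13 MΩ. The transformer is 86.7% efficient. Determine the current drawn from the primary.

I_p ≈ 0.157 A

V_s = 230 × 2202/62 = 8168.7 V.
I_s = V_s/R = 8168.7/(2.13×10^6) = 0.0038351 A.
P_out = V_s I_s = 8168.7 × 0.0038351 = 31.328 W.
P_in = P_out/η = 31.328/0.867 = 36.133 W.
I_p = P_in/V_p = 36.133/230 = 0.157 A.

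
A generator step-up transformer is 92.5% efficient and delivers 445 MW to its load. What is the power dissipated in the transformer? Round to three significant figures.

P_in = P_out/η = 4.45×10^8/0.925 = 4.81081×10^8 W.
P_loss = P_in − P_out = 4.81081×10^8 − 4.45×10^8 = 3.61×10^7 W.

P_loss ≈ 3.61×10^7 W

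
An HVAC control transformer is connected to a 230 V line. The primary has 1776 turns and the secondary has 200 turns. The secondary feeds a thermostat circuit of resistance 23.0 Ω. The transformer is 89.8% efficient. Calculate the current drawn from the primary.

I_p ≈ 0.141 A

V_s = 230 × 200/1776 = 25.901 V.
I_s = V_s/R = 25.901/23.0 = 1.1261 A.
P_out = V_s I_s = 25.901 × 1.1261 = 29.168 W.
P_in = P_out/η = 29.168/0.898 = 32.481 W.
I_p = P_in/V_p = 32.481/230 = 0.141 A.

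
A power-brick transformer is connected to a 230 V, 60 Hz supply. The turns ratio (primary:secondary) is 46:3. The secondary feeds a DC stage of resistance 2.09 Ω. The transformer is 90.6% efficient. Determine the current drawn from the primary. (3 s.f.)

I_p ≈ 0.517 A

V_s = 230 × 3/46 = 15.000 V.
I_s = V_s/R = 15.000/2.09 = 7.1770 A.
P_out = V_s I_s = 15.000 × 7.1770 = 107.66 W.
P_in = P_out/η = 107.66/0.906 = 118.83 W.
I_p = P_in/V_p = 118.83/230 = 0.517 A.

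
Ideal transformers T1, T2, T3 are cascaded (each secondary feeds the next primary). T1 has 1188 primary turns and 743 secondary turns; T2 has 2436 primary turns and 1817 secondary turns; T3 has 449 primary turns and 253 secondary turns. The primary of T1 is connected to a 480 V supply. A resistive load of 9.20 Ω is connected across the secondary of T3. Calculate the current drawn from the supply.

Secondary of T1: V = 480.00 × 743/1188 = 300.20 V.
Secondary of T2: V = 300.20 × 1817/2436 = 223.92 V.
Secondary of T3: V = 223.92 × 253/449 = 126.17 V.
I_load = 126.17/9.20 = 13.714 A, so P_out = 126.17 × 13.714 = 1730.4 W.
All ideal ⇒ P_in = P_out, so I_supply = 1730.4/480 = 3.60 A.

I_supply ≈ 3.60 A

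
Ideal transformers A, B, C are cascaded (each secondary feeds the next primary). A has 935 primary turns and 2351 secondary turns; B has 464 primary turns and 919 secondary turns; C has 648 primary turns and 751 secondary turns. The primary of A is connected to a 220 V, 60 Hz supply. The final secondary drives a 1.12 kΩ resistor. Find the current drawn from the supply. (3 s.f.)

I_supply ≈ 6.54 A

After A: V = 220.00 × 2351/935 = 553.18 V.
After B: V = 553.18 × 919/464 = 1095.6 V.
After C: V = 1095.6 × 751/648 = 1269.8 V.
I_load = 1269.8/1120 = 1.1337 A, so P_out = 1269.8 × 1.1337 = 1439.6 W.
All ideal ⇒ P_in = P_out, so I_supply = 1439.6/220 = 6.54 A.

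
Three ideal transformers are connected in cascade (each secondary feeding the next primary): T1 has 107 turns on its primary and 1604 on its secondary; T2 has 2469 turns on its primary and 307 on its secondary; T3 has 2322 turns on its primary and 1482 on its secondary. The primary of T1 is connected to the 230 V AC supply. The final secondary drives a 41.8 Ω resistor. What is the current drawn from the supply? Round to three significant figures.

I_supply ≈ 7.79 A

Secondary of T1: V = 230.00 × 1604/107 = 3447.9 V.
Secondary of T2: V = 3447.9 × 307/2469 = 428.71 V.
Secondary of T3: V = 428.71 × 1482/2322 = 273.62 V.
I_load = 273.62/41.8 = 6.5460 A, so P_out = 273.62 × 6.5460 = 1791.1 W.
All ideal ⇒ P_in = P_out, so I_supply = 1791.1/230 = 7.79 A.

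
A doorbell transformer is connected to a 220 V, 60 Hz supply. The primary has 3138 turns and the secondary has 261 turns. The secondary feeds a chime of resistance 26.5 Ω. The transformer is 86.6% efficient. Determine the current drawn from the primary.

V_s = 220 × 261/3138 = 18.298 V.
I_s = V_s/R = 18.298/26.5 = 0.69050 A.
P_out = V_s I_s = 18.298 × 0.69050 = 12.635 W.
P_in = P_out/η = 12.635/0.866 = 14.590 W.
I_p = P_in/V_p = 14.590/220 = 0.0663 A.

I_p ≈ 0.0663 A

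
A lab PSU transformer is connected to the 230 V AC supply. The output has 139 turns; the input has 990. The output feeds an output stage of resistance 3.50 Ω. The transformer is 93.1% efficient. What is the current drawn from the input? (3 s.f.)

V_out = 230 × 139/990 = 32.293 V.
I_out = V_out/R = 32.293/3.50 = 9.2266 A.
P_out = V_out I_out = 32.293 × 9.2266 = 297.95 W.
P_in = P_out/η = 297.95/0.931 = 320.03 W.
I_in = P_in/V_in = 320.03/230 = 1.39 A.

I_in ≈ 1.39 A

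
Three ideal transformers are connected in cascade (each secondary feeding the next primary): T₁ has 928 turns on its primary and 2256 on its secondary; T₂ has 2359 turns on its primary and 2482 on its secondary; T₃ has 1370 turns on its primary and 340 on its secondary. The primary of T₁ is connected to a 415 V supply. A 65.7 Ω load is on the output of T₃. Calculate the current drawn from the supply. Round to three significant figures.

Secondary of T₁: V = 415.00 × 2256/928 = 1008.9 V.
Secondary of T₂: V = 1008.9 × 2482/2359 = 1061.5 V.
Secondary of T₃: V = 1061.5 × 340/1370 = 263.43 V.
I_load = 263.43/65.7 = 4.0096 A, so P_out = 263.43 × 4.0096 = 1056.3 W.
All ideal ⇒ P_in = P_out, so I_supply = 1056.3/415 = 2.55 A.

I_supply ≈ 2.55 A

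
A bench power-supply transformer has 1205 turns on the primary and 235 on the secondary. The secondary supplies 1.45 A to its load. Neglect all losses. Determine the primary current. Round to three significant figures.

I_p ≈ 0.283 A

For an ideal transformer I_p/I_s = N_s/N_p, so I_p = 1.45 × 235/1205 = 0.283 A.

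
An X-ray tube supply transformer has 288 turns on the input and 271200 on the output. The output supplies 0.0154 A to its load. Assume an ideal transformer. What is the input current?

I_in ≈ 14.5 A

For an ideal transformer I_in/I_out = N_out/N_in, so I_in = 0.0154 × 271200/288 = 14.5 A.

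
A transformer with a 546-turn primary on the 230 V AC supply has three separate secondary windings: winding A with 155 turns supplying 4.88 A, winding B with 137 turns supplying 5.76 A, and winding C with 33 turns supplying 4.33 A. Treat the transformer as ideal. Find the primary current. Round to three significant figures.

V_A = 230 × 155/546 = 65.293 V; V_B = 230 × 137/546 = 57.711 V; V_C = 230 × 33/546 = 13.901 V.
P_out = V_A I_A + V_B I_B + V_C I_C = 65.293×4.88 + 57.711×5.76 + 13.901×4.33 = 318.63 + 332.41 + 60.192 = 711.23 W.
Ideal ⇒ P_in = P_out, so I_p = P_out/V_p = 711.23/230 = 3.09 A.

I_p ≈ 3.09 A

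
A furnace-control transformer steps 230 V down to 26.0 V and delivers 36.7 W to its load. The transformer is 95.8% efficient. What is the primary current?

I_p ≈ 0.167 A

P_in = P_out/η = 36.7/0.958 = 38.309 W.
I_p = P_in/V_p = 38.309/230 = 0.167 A.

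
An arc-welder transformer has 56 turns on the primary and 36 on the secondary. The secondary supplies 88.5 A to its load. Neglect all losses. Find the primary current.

For an ideal transformer I_p/I_s = N_s/N_p, so I_p = 88.5 × 36/56 = 56.9 A.

I_p ≈ 56.9 A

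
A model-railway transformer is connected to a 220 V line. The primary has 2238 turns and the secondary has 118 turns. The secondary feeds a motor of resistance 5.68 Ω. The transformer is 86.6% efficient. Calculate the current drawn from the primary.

V_s = 220 × 118/2238 = 11.600 V.
I_s = V_s/R = 11.600/5.68 = 2.0422 A.
P_out = V_s I_s = 11.600 × 2.0422 = 23.689 W.
P_in = P_out/η = 23.689/0.866 = 27.354 W.
I_p = P_in/V_p = 27.354/220 = 0.124 A.

I_p ≈ 0.124 A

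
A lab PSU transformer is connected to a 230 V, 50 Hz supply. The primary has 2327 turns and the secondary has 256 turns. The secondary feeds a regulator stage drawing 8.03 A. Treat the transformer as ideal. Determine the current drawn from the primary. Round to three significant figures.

I_p ≈ 0.883 A

For an ideal transformer I_p N_p = I_s N_s, so I_p = 8.03 × 256/2327 = 0.883 A.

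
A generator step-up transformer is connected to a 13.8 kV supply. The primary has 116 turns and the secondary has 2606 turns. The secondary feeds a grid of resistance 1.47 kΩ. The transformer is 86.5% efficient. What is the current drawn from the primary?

I_p ≈ 5480 A

V_s = 13800 × 2606/116 = 310020 V.
I_s = V_s/R = 310020/1470 = 210.90 A.
P_out = V_s I_s = 310020 × 210.90 = 6.5384×10^7 W.
P_in = P_out/η = 6.5384×10^7/0.865 = 7.5589×10^7 W.
I_p = P_in/V_p = 7.5589×10^7/13800 = 5480 A.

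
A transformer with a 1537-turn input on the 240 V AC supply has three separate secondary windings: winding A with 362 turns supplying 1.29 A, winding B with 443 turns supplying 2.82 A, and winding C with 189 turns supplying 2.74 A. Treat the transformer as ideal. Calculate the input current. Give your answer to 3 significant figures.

V_A = 240 × 362/1537 = 56.526 V; V_B = 240 × 443/1537 = 69.174 V; V_C = 240 × 189/1537 = 29.512 V.
P_out = V_A I_A + V_B I_B + V_C I_C = 56.526×1.29 + 69.174×2.82 + 29.512×2.74 = 72.918 + 195.07 + 80.863 = 348.85 W.
Ideal ⇒ P_in = P_out, so I_in = P_out/V_in = 348.85/240 = 1.45 A.

I_in ≈ 1.45 A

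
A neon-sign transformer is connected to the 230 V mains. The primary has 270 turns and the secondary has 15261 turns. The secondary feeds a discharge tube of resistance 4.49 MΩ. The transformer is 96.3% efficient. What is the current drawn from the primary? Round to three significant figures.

V_s = 230 × 15261/270 = 13000 V.
I_s = V_s/R = 13000/(4.49×10^6) = 0.0028953 A.
P_out = V_s I_s = 13000 × 0.0028953 = 37.640 W.
P_in = P_out/η = 37.640/0.963 = 39.086 W.
I_p = P_in/V_p = 39.086/230 = 0.170 A.

I_p ≈ 0.170 A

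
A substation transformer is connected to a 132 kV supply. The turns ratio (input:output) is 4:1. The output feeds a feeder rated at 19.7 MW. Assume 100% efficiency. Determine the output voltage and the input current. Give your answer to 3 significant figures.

V_out ≈ 33000 V, I_in ≈ 149 A

V_out = V_in × N_out/N_in = 132000 × 1/4 = 33000 V.
I_out = P/V_out = 1.97×10^7/33000 = 596.97 A.
I_in = I_out × N_out/N_in = 596.97 × 1/4 = 149 A.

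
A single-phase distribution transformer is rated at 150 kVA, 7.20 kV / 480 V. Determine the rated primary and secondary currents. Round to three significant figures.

I_p = S/V_p = 150000/7200 = 20.8 A.
I_s = S/V_s = 150000/480 = 312 A.

I_p ≈ 20.8 A, I_s ≈ 312 A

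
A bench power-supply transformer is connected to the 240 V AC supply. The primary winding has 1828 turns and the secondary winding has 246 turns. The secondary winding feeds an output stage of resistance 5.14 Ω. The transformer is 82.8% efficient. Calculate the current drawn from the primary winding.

V_s = 240 × 246/1828 = 32.298 V.
I_s = V_s/R = 32.298/5.14 = 6.2836 A.
P_out = V_s I_s = 32.298 × 6.2836 = 202.94 W.
P_in = P_out/η = 202.94/0.828 = 245.10 W.
I_p = P_in/V_p = 245.10/240 = 1.02 A.

I_p ≈ 1.02 A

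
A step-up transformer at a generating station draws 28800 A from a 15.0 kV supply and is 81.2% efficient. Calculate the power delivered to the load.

P_in = V_p I_p = 15000 × 28800 = 4.3200×10^8 W.
P_out = η P_in = 0.812 × 4.3200×10^8 = 3.51×10^8 W.

P_out ≈ 3.51×10^8 W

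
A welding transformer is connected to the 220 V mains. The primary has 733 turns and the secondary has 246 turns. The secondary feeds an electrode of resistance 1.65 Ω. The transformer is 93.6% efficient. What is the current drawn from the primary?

V_s = 220 × 246/733 = 73.834 V.
I_s = V_s/R = 73.834/1.65 = 44.748 A.
P_out = V_s I_s = 73.834 × 44.748 = 3303.9 W.
P_in = P_out/η = 3303.9/0.936 = 3529.8 W.
I_p = P_in/V_p = 3529.8/220 = 16.0 A.

I_p ≈ 16.0 A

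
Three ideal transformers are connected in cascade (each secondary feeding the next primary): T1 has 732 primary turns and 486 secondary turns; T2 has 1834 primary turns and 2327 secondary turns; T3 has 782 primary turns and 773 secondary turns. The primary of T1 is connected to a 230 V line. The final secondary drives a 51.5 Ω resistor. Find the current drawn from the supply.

Secondary of T1: V = 230.00 × 486/732 = 152.70 V.
Secondary of T2: V = 152.70 × 2327/1834 = 193.75 V.
Secondary of T3: V = 193.75 × 773/782 = 191.52 V.
I_load = 191.52/51.5 = 3.7189 A, so P_out = 191.52 × 3.7189 = 712.26 W.
All ideal ⇒ P_in = P_out, so I_supply = 712.26/230 = 3.10 A.

I_supply ≈ 3.10 A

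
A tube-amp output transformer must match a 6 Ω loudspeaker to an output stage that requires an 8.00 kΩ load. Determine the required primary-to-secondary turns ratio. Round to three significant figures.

N_p/N_s ≈ 36.5

Z_p/Z_s = (N_p/N_s)², so N_p/N_s = √(8000/6) = √1330 = 36.5.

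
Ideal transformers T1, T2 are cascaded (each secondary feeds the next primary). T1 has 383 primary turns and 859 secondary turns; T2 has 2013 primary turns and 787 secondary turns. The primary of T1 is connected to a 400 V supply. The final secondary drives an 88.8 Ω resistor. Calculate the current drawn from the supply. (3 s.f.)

Secondary of T1: V = 400.00 × 859/383 = 897.13 V.
Secondary of T2: V = 897.13 × 787/2013 = 350.74 V.
I_load = 350.74/88.8 = 3.9498 A, so P_out = 350.74 × 3.9498 = 1385.3 W.
All ideal ⇒ P_in = P_out, so I_supply = 1385.3/400 = 3.46 A.

I_supply ≈ 3.46 A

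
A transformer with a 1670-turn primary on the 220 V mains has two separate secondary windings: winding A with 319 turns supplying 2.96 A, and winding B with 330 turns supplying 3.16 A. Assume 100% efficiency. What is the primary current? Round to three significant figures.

I_p ≈ 1.19 A

V_A = 220 × 319/1670 = 42.024 V; V_B = 220 × 330/1670 = 43.473 V.
P_out = V_A I_A + V_B I_B = 42.024×2.96 + 43.473×3.16 = 124.39 + 137.37 = 261.77 W.
Ideal ⇒ P_in = P_out, so I_p = P_out/V_p = 261.77/220 = 1.19 A.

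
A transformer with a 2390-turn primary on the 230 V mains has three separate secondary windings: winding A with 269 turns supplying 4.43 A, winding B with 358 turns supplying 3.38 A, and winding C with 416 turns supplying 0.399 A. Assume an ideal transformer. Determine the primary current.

V_A = 230 × 269/2390 = 25.887 V; V_B = 230 × 358/2390 = 34.452 V; V_C = 230 × 416/2390 = 40.033 V.
P_out = V_A I_A + V_B I_B + V_C I_C = 25.887×4.43 + 34.452×3.38 + 40.033×0.399 = 114.68 + 116.45 + 15.973 = 247.10 W.
Ideal ⇒ P_in = P_out, so I_p = P_out/V_p = 247.10/230 = 1.07 A.

I_p ≈ 1.07 A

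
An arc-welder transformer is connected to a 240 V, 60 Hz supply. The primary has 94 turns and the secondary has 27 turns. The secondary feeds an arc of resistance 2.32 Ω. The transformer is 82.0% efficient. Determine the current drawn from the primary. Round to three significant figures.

I_p ≈ 10.4 A

V_s = 240 × 27/94 = 68.936 V.
I_s = V_s/R = 68.936/2.32 = 29.714 A.
P_out = V_s I_s = 68.936 × 29.714 = 2048.4 W.
P_in = P_out/η = 2048.4/0.820 = 2498.0 W.
I_p = P_in/V_p = 2498.0/240 = 10.4 A.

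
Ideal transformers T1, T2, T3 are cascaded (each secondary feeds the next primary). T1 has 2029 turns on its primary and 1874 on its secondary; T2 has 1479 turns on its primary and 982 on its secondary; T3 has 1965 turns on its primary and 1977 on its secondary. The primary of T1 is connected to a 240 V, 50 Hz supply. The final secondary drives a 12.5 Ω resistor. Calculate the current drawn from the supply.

After T1: V = 240.00 × 1874/2029 = 221.67 V.
After T2: V = 221.67 × 982/1479 = 147.18 V.
After T3: V = 147.18 × 1977/1965 = 148.08 V.
I_load = 148.08/12.5 = 11.846 A, so P_out = 148.08 × 11.846 = 1754.1 W.
All ideal ⇒ P_in = P_out, so I_supply = 1754.1/240 = 7.31 A.

I_supply ≈ 7.31 A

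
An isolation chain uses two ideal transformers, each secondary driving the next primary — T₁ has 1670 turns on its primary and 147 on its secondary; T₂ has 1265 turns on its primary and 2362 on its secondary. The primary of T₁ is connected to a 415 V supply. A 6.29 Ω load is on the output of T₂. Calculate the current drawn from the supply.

I_supply ≈ 1.78 A

Secondary of T₁: V = 415.00 × 147/1670 = 36.530 V.
Secondary of T₂: V = 36.530 × 2362/1265 = 68.208 V.
I_load = 68.208/6.29 = 10.844 A, so P_out = 68.208 × 10.844 = 739.65 W.
All ideal ⇒ P_in = P_out, so I_supply = 739.65/415 = 1.78 A.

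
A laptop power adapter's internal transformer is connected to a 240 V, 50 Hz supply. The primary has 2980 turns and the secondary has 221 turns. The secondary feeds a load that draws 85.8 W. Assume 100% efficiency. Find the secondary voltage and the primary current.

V_s = V_p × N_s/N_p = 240 × 221/2980 = 17.799 V.
I_s = P/V_s = 85.8/17.799 = 4.8206 A.
I_p = I_s × N_s/N_p = 4.8206 × 221/2980 = 0.357 A.

V_s ≈ 17.8 V, I_p ≈ 0.357 A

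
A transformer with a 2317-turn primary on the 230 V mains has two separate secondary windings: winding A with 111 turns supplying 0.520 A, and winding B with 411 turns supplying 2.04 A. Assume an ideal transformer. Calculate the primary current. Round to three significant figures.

I_p ≈ 0.387 A

V_A = 230 × 111/2317 = 11.019 V; V_B = 230 × 411/2317 = 40.798 V.
P_out = V_A I_A + V_B I_B = 11.019×0.520 + 40.798×2.04 = 5.7297 + 83.229 = 88.958 W.
Ideal ⇒ P_in = P_out, so I_p = P_out/V_p = 88.958/230 = 0.387 A.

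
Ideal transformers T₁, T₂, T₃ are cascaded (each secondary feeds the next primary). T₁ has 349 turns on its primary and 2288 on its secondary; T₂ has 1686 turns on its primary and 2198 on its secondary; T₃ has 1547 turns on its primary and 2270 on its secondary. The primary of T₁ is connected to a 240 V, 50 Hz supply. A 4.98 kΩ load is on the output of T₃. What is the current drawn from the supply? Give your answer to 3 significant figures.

After T₁: V = 240.00 × 2288/349 = 1573.4 V.
After T₂: V = 1573.4 × 2198/1686 = 2051.2 V.
After T₃: V = 2051.2 × 2270/1547 = 3009.9 V.
I_load = 3009.9/4980 = 0.60439 A, so P_out = 3009.9 × 0.60439 = 1819.1 W.
All ideal ⇒ P_in = P_out, so I_supply = 1819.1/240 = 7.58 A.

I_supply ≈ 7.58 A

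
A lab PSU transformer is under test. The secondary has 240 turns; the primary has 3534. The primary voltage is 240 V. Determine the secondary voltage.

V_s ≈ 16.3 V

V_s/V_p = N_s/N_p, so V_s = 240 × 240/3534 = 16.3 V.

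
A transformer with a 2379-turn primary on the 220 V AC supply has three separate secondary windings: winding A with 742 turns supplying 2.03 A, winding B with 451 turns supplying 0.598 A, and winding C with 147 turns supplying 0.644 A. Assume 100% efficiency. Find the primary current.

V_A = 220 × 742/2379 = 68.617 V; V_B = 220 × 451/2379 = 41.707 V; V_C = 220 × 147/2379 = 13.594 V.
P_out = V_A I_A + V_B I_B + V_C I_C = 68.617×2.03 + 41.707×0.598 + 13.594×0.644 = 139.29 + 24.941 + 8.7545 = 172.99 W.
Ideal ⇒ P_in = P_out, so I_p = P_out/V_p = 172.99/220 = 0.786 A.

I_p ≈ 0.786 A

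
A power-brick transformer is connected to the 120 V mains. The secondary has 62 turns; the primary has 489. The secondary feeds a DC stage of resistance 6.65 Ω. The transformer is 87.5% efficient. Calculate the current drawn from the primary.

I_p ≈ 0.332 A

V_s = 120 × 62/489 = 15.215 V.
I_s = V_s/R = 15.215/6.65 = 2.2879 A.
P_out = V_s I_s = 15.215 × 2.2879 = 34.810 W.
P_in = P_out/η = 34.810/0.875 = 39.783 W.
I_p = P_in/V_p = 39.783/120 = 0.332 A.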